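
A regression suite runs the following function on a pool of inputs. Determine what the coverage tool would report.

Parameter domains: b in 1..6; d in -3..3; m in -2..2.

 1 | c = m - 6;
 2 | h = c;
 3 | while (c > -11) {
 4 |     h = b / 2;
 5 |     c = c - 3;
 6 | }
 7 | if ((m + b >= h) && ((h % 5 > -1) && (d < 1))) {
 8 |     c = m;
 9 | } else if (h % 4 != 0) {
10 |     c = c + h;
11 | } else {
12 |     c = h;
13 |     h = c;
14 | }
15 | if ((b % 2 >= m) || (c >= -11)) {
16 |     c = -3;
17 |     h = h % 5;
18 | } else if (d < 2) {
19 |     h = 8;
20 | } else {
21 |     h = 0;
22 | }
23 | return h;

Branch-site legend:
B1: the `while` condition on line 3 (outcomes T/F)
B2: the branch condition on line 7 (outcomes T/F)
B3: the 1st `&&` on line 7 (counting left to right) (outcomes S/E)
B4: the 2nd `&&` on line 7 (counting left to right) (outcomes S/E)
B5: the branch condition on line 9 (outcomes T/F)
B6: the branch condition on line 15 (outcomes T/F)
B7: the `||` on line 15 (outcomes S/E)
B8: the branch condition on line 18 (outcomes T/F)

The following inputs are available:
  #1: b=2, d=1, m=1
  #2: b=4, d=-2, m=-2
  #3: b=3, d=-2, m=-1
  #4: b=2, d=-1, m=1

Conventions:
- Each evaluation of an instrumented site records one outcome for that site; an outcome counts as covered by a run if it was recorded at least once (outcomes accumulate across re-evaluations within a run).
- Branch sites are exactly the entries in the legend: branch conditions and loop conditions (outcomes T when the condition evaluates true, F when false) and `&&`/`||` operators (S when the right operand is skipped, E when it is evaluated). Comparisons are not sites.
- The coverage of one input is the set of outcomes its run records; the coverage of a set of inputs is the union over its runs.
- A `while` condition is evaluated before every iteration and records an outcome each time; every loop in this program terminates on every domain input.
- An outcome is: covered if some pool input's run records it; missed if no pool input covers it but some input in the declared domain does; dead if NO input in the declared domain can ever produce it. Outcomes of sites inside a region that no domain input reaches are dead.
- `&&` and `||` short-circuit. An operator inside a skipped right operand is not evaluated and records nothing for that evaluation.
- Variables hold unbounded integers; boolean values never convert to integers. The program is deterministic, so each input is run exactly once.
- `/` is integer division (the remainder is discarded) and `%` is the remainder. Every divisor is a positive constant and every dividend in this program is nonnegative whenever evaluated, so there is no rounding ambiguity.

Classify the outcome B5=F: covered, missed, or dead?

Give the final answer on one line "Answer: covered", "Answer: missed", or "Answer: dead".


no pool input records B5=F
but domain input (b=1, d=-3, m=-2) does record it -> reachable, so missed
Answer: missed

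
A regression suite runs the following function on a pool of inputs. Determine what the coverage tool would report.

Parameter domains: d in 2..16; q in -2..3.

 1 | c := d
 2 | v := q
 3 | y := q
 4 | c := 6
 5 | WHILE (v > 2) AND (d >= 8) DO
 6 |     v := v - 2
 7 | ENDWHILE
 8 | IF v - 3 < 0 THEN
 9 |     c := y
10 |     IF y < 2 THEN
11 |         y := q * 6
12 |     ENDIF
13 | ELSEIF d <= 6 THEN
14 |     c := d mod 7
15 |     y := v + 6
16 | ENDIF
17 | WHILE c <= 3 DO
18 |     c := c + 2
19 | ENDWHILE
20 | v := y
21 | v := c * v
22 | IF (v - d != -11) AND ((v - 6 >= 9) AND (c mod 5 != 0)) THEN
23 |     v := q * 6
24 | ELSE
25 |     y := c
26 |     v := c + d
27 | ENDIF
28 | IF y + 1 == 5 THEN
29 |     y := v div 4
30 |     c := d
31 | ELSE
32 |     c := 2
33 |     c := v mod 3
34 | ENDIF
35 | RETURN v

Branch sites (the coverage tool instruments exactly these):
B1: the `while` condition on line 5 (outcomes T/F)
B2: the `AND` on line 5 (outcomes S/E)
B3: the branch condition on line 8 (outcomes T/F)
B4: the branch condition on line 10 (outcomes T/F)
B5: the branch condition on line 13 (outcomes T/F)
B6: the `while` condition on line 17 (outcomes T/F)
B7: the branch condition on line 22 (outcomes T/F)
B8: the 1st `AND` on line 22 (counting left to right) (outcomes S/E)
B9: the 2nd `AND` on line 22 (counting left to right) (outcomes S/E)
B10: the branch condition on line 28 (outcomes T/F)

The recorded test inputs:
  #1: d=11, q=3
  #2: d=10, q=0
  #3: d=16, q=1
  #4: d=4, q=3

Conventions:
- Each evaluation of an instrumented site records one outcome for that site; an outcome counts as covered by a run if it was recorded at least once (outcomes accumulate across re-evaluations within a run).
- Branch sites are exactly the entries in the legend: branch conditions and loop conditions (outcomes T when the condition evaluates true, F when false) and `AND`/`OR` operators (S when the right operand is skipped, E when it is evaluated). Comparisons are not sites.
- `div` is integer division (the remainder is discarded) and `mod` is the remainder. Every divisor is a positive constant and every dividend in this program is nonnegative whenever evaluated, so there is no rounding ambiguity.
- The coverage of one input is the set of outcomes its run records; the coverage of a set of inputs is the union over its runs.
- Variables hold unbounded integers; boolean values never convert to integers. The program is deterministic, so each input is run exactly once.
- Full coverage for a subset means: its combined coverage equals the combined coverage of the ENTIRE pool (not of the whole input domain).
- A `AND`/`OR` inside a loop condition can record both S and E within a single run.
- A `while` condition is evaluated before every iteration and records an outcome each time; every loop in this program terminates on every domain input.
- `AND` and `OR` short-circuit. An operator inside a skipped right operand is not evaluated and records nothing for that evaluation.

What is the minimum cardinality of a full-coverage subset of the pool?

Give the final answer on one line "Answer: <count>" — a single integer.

input #1 (d=11, q=3): events B2->E, B1->T, B2->S, B1->F, B3->T, B4->F, B6->T, B6->F, B8->E, B9->E, B7->F, B10->F; covers B1=T, B1=F, B2=S, B2=E, B3=T, B4=F, B6=T, B6=F, B7=F, B8=E, B9=E, B10=F
input #2 (d=10, q=0): events B2->S, B1->F, B3->T, B4->T, B6->T, B6->T, B6->F, B8->E, B9->S, B7->F, B10->T; covers B1=F, B2=S, B3=T, B4=T, B6=T, B6=F, B7=F, B8=E, B9=S, B10=T
input #3 (d=16, q=1): events B2->S, B1->F, B3->T, B4->T, B6->T, B6->T, B6->F, B8->E, B9->E, B7->F, B10->F; covers B1=F, B2=S, B3=T, B4=T, B6=T, B6=F, B7=F, B8=E, B9=E, B10=F
input #4 (d=4, q=3): events B2->E, B1->F, B3->F, B5->T, B6->F, B8->E, B9->E, B7->T, B10->F; covers B1=F, B2=E, B3=F, B5=T, B6=F, B7=T, B8=E, B9=E, B10=F
union over all inputs: B1=T, B1=F, B2=S, B2=E, B3=T, B3=F, B4=T, B4=F, B5=T, B6=T, B6=F, B7=T, B7=F, B8=E, B9=S, B9=E, B10=T, B10=F (18 outcomes)
every size-1 subset falls short of the 18 outcomes (best: 12/18)
every size-2 subset falls short of the 18 outcomes (best: 16/18)
size 3: inputs {1, 2, 4} cover all 18 outcomes, and no lexicographically smaller subset of this size does

Answer: 3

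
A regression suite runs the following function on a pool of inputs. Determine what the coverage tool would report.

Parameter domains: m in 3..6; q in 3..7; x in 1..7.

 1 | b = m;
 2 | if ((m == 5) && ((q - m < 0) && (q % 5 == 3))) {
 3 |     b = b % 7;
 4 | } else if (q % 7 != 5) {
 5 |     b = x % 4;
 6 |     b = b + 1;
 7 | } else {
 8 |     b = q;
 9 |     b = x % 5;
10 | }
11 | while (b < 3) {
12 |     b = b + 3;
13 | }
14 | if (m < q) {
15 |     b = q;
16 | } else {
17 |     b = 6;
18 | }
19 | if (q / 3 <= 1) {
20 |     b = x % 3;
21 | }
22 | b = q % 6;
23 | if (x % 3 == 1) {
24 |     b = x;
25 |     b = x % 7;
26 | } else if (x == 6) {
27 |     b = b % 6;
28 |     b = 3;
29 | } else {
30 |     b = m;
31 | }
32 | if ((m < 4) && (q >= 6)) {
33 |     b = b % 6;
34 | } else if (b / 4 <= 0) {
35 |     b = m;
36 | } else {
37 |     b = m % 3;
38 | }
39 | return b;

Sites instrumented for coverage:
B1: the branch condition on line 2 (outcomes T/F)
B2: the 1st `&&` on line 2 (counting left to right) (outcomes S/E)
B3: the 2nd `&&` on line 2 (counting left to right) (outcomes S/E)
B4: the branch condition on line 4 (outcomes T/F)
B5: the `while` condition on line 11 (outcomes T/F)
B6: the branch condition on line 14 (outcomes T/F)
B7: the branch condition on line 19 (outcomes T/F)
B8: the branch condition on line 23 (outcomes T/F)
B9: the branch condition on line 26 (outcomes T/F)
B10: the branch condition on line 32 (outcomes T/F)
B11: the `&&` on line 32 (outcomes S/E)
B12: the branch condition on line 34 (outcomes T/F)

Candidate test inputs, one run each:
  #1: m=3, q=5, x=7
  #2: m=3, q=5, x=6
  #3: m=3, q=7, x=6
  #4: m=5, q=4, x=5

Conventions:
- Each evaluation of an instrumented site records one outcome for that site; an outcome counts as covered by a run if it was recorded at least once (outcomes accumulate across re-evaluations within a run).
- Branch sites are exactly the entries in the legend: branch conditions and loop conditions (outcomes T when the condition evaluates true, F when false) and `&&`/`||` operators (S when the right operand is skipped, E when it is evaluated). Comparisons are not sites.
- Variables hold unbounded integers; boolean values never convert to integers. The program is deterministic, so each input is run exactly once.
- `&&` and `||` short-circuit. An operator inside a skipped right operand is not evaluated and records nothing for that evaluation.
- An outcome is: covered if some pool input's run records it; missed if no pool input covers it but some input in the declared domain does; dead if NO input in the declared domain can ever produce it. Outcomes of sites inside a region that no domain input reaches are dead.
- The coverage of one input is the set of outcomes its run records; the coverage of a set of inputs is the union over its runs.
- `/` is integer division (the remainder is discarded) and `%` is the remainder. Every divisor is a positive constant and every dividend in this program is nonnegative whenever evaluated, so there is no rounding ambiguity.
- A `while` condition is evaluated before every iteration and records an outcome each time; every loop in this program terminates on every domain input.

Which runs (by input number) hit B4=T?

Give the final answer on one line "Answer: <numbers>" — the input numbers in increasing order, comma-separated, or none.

input #1 (m=3, q=5, x=7): does not record B4=T
input #2 (m=3, q=5, x=6): does not record B4=T
input #3 (m=3, q=7, x=6): records B4=T
input #4 (m=5, q=4, x=5): records B4=T

Answer: 3, 4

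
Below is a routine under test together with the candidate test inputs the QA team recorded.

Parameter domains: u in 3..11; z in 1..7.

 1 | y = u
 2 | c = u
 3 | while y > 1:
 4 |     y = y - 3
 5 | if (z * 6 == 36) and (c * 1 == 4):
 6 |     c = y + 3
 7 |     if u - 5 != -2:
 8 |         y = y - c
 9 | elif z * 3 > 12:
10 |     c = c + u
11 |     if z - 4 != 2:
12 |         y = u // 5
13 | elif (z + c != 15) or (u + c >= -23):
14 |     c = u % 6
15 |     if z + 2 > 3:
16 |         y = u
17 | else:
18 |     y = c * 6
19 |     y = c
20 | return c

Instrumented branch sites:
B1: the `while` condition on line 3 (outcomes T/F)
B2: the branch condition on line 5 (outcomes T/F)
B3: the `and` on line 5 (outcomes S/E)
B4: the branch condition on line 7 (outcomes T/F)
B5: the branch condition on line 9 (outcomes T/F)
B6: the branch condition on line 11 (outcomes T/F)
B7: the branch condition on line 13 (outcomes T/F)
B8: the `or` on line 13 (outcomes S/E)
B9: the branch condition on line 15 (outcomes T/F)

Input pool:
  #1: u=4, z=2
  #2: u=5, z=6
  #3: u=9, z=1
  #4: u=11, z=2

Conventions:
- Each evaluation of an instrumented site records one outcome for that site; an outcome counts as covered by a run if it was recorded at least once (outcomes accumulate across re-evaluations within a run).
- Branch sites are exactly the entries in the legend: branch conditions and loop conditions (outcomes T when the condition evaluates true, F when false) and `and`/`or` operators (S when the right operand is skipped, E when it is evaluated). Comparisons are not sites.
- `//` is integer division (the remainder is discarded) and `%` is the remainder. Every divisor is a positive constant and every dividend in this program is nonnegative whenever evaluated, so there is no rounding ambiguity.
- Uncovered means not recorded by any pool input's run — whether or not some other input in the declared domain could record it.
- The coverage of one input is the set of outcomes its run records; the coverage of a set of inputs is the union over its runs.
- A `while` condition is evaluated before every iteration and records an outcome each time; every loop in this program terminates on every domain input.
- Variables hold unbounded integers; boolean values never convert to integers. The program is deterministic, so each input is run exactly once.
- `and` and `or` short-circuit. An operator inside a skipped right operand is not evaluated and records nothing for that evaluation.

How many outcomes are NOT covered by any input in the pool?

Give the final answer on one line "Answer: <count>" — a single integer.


run #1 (u=4, z=2) runs B1->T, B1->F, B3->S, B2->F, B5->F, B8->S, B7->T, B9->T; records B1=T, B1=F, B2=F, B3=S, B5=F, B7=T, B8=S, B9=T
run #2 (u=5, z=6) runs B1->T, B1->T, B1->F, B3->E, B2->F, B5->T, B6->F; records B1=T, B1=F, B2=F, B3=E, B5=T, B6=F
run #3 (u=9, z=1) runs B1->T, B1->T, B1->T, B1->F, B3->S, B2->F, B5->F, B8->S, B7->T, B9->F; records B1=T, B1=F, B2=F, B3=S, B5=F, B7=T, B8=S, B9=F
run #4 (u=11, z=2) runs B1->T, B1->T, B1->T, B1->T, B1->F, B3->S, B2->F, B5->F, B8->S, B7->T, B9->T; records B1=T, B1=F, B2=F, B3=S, B5=F, B7=T, B8=S, B9=T
union over the pool: B1=T, B1=F, B2=F, B3=S, B3=E, B5=T, B5=F, B6=F, B7=T, B8=S, B9=T, B9=F
uncovered (6 of 18): B2=T, B4=T, B4=F, B6=T, B7=F, B8=E
Answer: 6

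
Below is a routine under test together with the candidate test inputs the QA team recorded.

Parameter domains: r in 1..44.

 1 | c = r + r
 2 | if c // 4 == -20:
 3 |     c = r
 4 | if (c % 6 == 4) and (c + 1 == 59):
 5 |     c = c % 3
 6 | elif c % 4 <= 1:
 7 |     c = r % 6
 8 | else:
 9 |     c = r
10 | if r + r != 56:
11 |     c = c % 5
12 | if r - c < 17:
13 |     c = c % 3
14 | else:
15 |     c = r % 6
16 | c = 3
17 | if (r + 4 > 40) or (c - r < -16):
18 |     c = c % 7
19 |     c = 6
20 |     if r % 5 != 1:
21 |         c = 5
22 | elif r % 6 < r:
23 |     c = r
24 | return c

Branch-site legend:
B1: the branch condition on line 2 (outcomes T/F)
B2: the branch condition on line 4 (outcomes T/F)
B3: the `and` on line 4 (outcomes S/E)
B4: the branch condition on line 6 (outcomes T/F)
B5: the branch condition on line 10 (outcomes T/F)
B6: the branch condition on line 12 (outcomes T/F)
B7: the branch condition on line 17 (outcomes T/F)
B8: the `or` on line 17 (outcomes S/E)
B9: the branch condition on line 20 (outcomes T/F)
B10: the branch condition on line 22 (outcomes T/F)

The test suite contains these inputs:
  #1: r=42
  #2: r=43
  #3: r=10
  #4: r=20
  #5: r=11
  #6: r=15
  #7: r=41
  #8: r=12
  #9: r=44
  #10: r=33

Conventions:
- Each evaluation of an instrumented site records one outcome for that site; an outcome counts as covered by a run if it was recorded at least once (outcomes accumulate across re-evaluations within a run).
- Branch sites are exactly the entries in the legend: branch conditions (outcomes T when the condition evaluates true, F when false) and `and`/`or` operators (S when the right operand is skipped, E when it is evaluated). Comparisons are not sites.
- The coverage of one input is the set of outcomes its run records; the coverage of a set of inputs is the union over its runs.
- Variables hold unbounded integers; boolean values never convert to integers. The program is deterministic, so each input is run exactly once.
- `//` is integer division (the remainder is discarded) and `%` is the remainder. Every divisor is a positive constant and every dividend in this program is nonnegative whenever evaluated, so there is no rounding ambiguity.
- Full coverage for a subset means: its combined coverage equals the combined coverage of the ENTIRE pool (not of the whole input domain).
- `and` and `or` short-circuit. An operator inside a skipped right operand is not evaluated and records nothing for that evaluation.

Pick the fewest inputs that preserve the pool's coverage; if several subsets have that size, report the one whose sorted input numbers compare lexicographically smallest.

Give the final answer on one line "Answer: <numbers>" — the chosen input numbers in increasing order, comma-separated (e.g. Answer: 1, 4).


run #1 (r=42) runs B1->F, B3->S, B2->F, B4->T, B5->T, B6->F, B8->S, B7->T, B9->T; records B1=F, B2=F, B3=S, B4=T, B5=T, B6=F, B7=T, B8=S, B9=T
run #2 (r=43) runs B1->F, B3->S, B2->F, B4->F, B5->T, B6->F, B8->S, B7->T, B9->T; records B1=F, B2=F, B3=S, B4=F, B5=T, B6=F, B7=T, B8=S, B9=T
run #3 (r=10) runs B1->F, B3->S, B2->F, B4->T, B5->T, B6->T, B8->E, B7->F, B10->T; records B1=F, B2=F, B3=S, B4=T, B5=T, B6=T, B7=F, B8=E, B10=T
run #4 (r=20) runs B1->F, B3->E, B2->F, B4->T, B5->T, B6->F, B8->E, B7->T, B9->T; records B1=F, B2=F, B3=E, B4=T, B5=T, B6=F, B7=T, B8=E, B9=T
run #5 (r=11) runs B1->F, B3->E, B2->F, B4->F, B5->T, B6->T, B8->E, B7->F, B10->T; records B1=F, B2=F, B3=E, B4=F, B5=T, B6=T, B7=F, B8=E, B10=T
run #6 (r=15) runs B1->F, B3->S, B2->F, B4->F, B5->T, B6->T, B8->E, B7->F, B10->T; records B1=F, B2=F, B3=S, B4=F, B5=T, B6=T, B7=F, B8=E, B10=T
run #7 (r=41) runs B1->F, B3->E, B2->F, B4->F, B5->T, B6->F, B8->S, B7->T, B9->F; records B1=F, B2=F, B3=E, B4=F, B5=T, B6=F, B7=T, B8=S, B9=F
run #8 (r=12) runs B1->F, B3->S, B2->F, B4->T, B5->T, B6->T, B8->E, B7->F, B10->T; records B1=F, B2=F, B3=S, B4=T, B5=T, B6=T, B7=F, B8=E, B10=T
run #9 (r=44) runs B1->F, B3->E, B2->F, B4->T, B5->T, B6->F, B8->S, B7->T, B9->T; records B1=F, B2=F, B3=E, B4=T, B5=T, B6=F, B7=T, B8=S, B9=T
run #10 (r=33) runs B1->F, B3->S, B2->F, B4->F, B5->T, B6->F, B8->E, B7->T, B9->T; records B1=F, B2=F, B3=S, B4=F, B5=T, B6=F, B7=T, B8=E, B9=T
the full pool covers 16 outcomes: B1=F, B2=F, B3=S, B3=E, B4=T, B4=F, B5=T, B6=T, B6=F, B7=T, B7=F, B8=S, B8=E, B9=T, B9=F, B10=T
checked all size-1 subsets: none covers 16 outcomes (max 9/16)
checked all size-2 subsets: none covers 16 outcomes (max 15/16)
the canonical winner is {1, 3, 7}: size 3, full 16-outcome coverage, earliest index list among size-3 covers
Answer: 1, 3, 7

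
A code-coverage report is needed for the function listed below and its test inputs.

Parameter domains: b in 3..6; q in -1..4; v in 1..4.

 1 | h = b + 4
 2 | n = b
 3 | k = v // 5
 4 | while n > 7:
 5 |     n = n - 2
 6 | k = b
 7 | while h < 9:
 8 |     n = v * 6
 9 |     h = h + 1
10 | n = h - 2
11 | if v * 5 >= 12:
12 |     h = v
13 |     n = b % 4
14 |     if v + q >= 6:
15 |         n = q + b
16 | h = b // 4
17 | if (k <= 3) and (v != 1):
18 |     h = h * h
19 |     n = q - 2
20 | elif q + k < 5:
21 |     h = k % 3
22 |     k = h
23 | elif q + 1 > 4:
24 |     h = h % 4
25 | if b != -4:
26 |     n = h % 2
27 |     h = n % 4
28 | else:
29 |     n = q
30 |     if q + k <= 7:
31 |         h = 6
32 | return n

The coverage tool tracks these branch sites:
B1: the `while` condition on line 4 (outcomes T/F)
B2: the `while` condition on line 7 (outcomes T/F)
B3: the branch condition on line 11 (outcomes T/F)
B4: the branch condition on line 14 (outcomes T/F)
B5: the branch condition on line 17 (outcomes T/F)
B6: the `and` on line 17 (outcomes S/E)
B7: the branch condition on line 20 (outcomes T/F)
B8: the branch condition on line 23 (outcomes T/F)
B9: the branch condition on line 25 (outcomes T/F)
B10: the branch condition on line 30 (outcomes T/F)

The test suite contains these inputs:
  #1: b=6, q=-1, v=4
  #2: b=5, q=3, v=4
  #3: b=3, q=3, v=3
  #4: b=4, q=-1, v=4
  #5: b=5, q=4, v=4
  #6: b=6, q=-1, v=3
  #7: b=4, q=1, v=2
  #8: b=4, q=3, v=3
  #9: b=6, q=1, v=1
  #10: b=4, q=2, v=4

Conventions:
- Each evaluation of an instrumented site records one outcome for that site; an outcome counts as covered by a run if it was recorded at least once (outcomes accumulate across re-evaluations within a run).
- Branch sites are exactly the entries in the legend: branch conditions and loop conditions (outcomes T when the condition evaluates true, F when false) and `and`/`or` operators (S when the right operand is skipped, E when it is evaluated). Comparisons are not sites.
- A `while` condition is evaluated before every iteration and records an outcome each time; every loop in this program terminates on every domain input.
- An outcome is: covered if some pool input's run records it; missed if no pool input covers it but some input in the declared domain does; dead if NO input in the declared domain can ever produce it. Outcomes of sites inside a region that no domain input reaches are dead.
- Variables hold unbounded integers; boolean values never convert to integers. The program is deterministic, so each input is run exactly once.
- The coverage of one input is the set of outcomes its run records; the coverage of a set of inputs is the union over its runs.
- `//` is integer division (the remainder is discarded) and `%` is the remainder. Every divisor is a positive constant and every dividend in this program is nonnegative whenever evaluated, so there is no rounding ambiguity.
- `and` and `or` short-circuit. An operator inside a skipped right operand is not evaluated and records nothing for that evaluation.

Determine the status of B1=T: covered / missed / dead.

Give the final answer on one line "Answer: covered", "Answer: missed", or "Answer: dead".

no pool input records B1=T
checking all 96 inputs in the declared domain: B1=T is never recorded -> dead

Answer: dead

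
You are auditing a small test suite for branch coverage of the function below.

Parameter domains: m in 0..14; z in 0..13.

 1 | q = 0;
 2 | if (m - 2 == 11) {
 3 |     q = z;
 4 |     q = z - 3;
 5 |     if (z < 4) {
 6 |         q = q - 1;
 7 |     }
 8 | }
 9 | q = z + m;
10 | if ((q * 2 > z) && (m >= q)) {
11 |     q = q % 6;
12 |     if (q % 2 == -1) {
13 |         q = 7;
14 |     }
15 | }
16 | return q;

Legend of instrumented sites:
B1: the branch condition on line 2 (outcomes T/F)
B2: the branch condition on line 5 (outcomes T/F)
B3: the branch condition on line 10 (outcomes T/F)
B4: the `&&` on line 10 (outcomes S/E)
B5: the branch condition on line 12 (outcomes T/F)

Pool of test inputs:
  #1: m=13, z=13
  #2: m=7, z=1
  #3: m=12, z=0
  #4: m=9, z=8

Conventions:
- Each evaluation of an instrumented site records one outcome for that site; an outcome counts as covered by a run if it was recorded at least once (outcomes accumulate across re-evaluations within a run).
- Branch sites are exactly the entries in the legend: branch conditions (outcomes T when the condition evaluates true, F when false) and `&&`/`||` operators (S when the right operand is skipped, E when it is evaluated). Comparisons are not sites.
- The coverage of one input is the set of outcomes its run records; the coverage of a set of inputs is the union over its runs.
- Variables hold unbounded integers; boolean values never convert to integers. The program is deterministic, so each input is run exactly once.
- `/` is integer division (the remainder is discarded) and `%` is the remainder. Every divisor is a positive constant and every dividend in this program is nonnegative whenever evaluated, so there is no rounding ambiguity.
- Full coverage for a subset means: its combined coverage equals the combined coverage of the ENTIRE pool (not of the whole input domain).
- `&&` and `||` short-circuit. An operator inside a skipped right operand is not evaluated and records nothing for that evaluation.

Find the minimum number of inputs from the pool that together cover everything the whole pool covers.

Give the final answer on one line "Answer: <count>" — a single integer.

input #1 (m=13, z=13): events B1->T, B2->F, B4->E, B3->F; covers B1=T, B2=F, B3=F, B4=E
input #2 (m=7, z=1): events B1->F, B4->E, B3->F; covers B1=F, B3=F, B4=E
input #3 (m=12, z=0): events B1->F, B4->E, B3->T, B5->F; covers B1=F, B3=T, B4=E, B5=F
input #4 (m=9, z=8): events B1->F, B4->E, B3->F; covers B1=F, B3=F, B4=E
together the pool reaches 7 outcomes: B1=T, B1=F, B2=F, B3=T, B3=F, B4=E, B5=F
checked all size-1 subsets: none covers 7 outcomes (max 4/7)
size 2: inputs {1, 3} cover all 7 outcomes, and no lexicographically smaller subset of this size does

Answer: 2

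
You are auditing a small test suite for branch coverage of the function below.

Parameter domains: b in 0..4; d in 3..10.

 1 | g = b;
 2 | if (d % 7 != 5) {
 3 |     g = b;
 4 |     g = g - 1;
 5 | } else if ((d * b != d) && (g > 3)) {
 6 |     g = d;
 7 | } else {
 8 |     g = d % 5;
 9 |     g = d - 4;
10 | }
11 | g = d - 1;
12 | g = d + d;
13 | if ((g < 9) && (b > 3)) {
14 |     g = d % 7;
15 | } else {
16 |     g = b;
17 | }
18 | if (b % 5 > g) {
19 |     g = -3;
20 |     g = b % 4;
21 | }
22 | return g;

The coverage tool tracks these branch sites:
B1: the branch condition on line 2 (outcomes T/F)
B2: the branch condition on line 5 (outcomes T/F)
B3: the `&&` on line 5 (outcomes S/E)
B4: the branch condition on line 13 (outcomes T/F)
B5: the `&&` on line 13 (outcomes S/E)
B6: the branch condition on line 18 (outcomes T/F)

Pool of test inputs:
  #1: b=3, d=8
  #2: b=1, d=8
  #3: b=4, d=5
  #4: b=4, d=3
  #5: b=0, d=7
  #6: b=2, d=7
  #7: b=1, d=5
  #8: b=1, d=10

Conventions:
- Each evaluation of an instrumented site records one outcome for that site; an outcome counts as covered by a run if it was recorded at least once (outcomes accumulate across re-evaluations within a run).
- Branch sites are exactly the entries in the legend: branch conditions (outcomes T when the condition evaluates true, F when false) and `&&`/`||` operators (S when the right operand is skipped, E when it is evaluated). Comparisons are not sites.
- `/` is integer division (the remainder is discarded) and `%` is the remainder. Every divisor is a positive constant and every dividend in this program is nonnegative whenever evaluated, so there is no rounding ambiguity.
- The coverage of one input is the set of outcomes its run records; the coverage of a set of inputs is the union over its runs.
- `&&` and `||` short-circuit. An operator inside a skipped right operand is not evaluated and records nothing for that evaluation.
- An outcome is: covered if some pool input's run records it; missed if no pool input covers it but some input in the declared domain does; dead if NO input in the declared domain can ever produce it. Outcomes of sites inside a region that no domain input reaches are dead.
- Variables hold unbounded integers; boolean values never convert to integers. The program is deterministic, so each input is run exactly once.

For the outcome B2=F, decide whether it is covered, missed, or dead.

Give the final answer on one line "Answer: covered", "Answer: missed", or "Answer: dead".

B2=F is recorded by pool input(s) 7 -> covered

Answer: covered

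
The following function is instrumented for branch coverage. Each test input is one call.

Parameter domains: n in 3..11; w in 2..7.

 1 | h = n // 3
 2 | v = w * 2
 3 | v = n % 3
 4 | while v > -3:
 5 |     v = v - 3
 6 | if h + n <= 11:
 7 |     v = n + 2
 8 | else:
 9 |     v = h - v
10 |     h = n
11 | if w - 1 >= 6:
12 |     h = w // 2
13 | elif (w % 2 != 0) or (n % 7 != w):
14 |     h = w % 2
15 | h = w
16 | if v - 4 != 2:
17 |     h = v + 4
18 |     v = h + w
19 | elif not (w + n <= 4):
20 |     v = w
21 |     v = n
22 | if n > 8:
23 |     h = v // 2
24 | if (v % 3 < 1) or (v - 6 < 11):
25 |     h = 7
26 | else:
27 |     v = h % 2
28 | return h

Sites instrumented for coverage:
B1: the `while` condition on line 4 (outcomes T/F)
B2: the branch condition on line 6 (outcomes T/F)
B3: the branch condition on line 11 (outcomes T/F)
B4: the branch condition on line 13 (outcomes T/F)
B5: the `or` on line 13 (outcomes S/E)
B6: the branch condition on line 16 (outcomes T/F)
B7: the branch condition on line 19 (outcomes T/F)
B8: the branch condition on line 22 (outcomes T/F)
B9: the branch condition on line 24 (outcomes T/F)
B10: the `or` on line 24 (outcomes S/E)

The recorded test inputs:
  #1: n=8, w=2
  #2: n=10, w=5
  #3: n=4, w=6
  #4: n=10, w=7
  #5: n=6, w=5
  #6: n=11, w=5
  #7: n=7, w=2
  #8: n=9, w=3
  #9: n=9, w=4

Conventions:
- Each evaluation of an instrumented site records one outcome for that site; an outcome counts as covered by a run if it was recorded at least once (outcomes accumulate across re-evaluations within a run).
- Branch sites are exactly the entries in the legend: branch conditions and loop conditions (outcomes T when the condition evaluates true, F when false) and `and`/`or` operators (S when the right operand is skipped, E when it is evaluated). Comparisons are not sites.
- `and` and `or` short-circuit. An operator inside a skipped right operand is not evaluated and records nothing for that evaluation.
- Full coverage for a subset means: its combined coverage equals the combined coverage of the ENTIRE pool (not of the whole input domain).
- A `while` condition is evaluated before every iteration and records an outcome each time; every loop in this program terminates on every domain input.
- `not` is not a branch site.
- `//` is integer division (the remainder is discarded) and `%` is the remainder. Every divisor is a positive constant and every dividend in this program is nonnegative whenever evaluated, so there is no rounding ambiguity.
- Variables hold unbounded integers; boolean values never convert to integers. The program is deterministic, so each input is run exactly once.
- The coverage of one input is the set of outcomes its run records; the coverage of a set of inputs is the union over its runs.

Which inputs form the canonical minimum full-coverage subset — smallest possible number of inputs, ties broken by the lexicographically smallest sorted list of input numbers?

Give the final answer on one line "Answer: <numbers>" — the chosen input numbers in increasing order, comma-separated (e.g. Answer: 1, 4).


input #1 (n=8, w=2): events B1->T, B1->T, B1->F, B2->T, B3->F, B5->E, B4->T, B6->T, B8->F, B10->E, B9->T; covers B1=T, B1=F, B2=T, B3=F, B4=T, B5=E, B6=T, B8=F, B9=T, B10=E
input #2 (n=10, w=5): events B1->T, B1->T, B1->F, B2->F, B3->F, B5->S, B4->T, B6->T, B8->T, B10->E, B9->F; covers B1=T, B1=F, B2=F, B3=F, B4=T, B5=S, B6=T, B8=T, B9=F, B10=E
input #3 (n=4, w=6): events B1->T, B1->T, B1->F, B2->T, B3->F, B5->E, B4->T, B6->F, B7->T, B8->F, B10->E, B9->T; covers B1=T, B1=F, B2=T, B3=F, B4=T, B5=E, B6=F, B7=T, B8=F, B9=T, B10=E
input #4 (n=10, w=7): events B1->T, B1->T, B1->F, B2->F, B3->T, B6->T, B8->T, B10->E, B9->F; covers B1=T, B1=F, B2=F, B3=T, B6=T, B8=T, B9=F, B10=E
input #5 (n=6, w=5): events B1->T, B1->F, B2->T, B3->F, B5->S, B4->T, B6->T, B8->F, B10->E, B9->F; covers B1=T, B1=F, B2=T, B3=F, B4=T, B5=S, B6=T, B8=F, B9=F, B10=E
input #6 (n=11, w=5): events B1->T, B1->T, B1->F, B2->F, B3->F, B5->S, B4->T, B6->T, B8->T, B10->E, B9->T; covers B1=T, B1=F, B2=F, B3=F, B4=T, B5=S, B6=T, B8=T, B9=T, B10=E
input #7 (n=7, w=2): events B1->T, B1->T, B1->F, B2->T, B3->F, B5->E, B4->T, B6->T, B8->F, B10->S, B9->T; covers B1=T, B1=F, B2=T, B3=F, B4=T, B5=E, B6=T, B8=F, B9=T, B10=S
input #8 (n=9, w=3): events B1->T, B1->F, B2->F, B3->F, B5->S, B4->T, B6->F, B7->T, B8->T, B10->S, B9->T; covers B1=T, B1=F, B2=F, B3=F, B4=T, B5=S, B6=F, B7=T, B8=T, B9=T, B10=S
input #9 (n=9, w=4): events B1->T, B1->F, B2->F, B3->F, B5->E, B4->T, B6->F, B7->T, B8->T, B10->S, B9->T; covers B1=T, B1=F, B2=F, B3=F, B4=T, B5=E, B6=F, B7=T, B8=T, B9=T, B10=S
together the pool reaches 18 outcomes: B1=T, B1=F, B2=T, B2=F, B3=T, B3=F, B4=T, B5=S, B5=E, B6=T, B6=F, B7=T, B8=T, B8=F, B9=T, B9=F, B10=S, B10=E
no size-1 subset reaches all 18 outcomes (best union: 11/18)
no size-2 subset reaches all 18 outcomes (best union: 17/18)
the canonical winner is {1, 4, 8}: size 3, full 18-outcome coverage, earliest index list among size-3 covers
Answer: 1, 4, 8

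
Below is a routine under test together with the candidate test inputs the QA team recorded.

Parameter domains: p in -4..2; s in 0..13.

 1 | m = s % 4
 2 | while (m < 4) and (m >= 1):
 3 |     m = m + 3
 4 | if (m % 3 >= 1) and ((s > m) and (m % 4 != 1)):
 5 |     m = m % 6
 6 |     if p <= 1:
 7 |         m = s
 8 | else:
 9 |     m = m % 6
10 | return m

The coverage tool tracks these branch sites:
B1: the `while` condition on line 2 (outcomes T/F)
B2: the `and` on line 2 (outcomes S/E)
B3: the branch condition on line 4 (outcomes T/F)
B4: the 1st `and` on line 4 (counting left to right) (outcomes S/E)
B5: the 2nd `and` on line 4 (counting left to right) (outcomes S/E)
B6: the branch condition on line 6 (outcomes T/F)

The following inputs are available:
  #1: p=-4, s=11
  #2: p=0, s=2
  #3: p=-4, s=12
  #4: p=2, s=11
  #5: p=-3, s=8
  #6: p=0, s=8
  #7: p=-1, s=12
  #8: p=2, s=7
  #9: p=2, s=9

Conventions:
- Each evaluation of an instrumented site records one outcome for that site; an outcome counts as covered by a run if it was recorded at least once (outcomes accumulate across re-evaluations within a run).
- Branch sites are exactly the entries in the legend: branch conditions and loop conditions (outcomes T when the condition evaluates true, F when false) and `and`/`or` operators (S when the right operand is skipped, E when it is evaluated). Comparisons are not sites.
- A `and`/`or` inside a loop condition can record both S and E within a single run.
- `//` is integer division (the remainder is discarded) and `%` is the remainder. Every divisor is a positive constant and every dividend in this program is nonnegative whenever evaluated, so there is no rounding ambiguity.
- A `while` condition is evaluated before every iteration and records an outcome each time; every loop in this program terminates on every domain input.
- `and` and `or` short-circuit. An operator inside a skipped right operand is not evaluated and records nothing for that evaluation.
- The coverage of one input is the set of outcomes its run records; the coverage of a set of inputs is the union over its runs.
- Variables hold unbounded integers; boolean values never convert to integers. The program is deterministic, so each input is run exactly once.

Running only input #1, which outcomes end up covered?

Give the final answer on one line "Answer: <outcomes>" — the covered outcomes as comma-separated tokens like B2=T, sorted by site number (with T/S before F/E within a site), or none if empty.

Tracing the run of input #1 (p=-4, s=11):
  B2->E, B1->T, B2->S, B1->F, B4->S, B3->F
as a set, this run covers: B1=T, B1=F, B2=S, B2=E, B3=F, B4=S

Answer: B1=T, B1=F, B2=S, B2=E, B3=F, B4=S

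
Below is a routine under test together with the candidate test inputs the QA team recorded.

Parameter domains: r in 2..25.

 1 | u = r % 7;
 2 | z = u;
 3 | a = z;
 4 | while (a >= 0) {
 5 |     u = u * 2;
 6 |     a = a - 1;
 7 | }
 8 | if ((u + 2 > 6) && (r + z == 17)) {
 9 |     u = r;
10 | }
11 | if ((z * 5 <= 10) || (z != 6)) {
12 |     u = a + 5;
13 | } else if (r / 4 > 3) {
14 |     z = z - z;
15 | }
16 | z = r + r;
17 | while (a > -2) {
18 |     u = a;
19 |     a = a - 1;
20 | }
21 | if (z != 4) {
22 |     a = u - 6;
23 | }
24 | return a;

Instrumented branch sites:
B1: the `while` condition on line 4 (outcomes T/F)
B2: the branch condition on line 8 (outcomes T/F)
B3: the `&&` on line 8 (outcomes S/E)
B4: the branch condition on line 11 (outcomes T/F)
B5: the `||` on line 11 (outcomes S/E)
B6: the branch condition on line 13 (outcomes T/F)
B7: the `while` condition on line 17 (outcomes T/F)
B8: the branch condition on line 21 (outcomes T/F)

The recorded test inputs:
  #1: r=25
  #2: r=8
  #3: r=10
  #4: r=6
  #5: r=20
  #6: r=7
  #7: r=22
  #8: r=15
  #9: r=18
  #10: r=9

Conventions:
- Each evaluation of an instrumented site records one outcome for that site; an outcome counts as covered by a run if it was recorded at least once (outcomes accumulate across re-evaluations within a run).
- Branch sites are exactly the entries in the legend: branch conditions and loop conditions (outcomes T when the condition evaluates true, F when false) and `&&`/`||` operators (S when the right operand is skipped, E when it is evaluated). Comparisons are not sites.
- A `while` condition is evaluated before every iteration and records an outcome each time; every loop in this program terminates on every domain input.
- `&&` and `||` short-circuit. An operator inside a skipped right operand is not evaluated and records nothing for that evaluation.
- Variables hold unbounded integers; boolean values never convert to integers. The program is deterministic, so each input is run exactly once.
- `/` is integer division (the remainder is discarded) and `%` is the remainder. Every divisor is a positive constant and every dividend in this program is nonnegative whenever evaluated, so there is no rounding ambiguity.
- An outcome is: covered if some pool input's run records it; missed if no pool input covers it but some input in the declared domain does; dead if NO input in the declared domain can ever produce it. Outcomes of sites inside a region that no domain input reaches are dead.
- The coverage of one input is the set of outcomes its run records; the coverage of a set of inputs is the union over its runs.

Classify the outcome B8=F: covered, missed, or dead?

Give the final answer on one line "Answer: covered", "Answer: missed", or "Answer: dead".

no pool input records B8=F
but domain input (r=2) does record it -> reachable, so missed

Answer: missed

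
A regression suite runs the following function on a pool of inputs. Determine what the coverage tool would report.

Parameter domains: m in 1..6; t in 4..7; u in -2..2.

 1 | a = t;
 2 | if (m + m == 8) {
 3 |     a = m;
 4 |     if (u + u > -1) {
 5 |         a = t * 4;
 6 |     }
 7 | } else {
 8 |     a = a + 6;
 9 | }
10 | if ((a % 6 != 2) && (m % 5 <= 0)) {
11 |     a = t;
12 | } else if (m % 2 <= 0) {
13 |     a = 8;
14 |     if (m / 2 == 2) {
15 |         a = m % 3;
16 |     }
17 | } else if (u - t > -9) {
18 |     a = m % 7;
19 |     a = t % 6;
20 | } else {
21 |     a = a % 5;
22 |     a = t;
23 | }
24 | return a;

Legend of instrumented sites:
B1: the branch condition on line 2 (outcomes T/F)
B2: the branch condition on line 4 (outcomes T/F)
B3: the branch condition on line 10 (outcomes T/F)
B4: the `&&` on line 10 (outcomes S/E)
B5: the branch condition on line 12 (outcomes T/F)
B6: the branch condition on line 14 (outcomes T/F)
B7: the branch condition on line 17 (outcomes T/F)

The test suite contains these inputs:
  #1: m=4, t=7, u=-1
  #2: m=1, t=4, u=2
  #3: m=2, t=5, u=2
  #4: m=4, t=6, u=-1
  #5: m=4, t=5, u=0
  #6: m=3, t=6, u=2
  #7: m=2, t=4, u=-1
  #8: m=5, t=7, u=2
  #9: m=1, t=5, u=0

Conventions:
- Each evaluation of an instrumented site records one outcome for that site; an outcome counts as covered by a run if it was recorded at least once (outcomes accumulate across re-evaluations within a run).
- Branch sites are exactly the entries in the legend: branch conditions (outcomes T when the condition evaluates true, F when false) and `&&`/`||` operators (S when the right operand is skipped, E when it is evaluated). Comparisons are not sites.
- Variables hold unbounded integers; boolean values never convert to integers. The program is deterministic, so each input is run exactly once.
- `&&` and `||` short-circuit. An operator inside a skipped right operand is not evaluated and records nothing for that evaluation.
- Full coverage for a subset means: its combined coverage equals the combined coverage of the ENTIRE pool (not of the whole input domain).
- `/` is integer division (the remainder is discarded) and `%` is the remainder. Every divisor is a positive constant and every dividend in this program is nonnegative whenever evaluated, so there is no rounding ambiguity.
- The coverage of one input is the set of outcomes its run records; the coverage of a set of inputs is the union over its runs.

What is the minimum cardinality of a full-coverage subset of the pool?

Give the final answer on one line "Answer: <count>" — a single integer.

test 1 (m=4, t=7, u=-1) fires B1->T, B2->F, B4->E, B3->F, B5->T, B6->T; hits B1=T, B2=F, B3=F, B4=E, B5=T, B6=T
test 2 (m=1, t=4, u=2) fires B1->F, B4->E, B3->F, B5->F, B7->T; hits B1=F, B3=F, B4=E, B5=F, B7=T
test 3 (m=2, t=5, u=2) fires B1->F, B4->E, B3->F, B5->T, B6->F; hits B1=F, B3=F, B4=E, B5=T, B6=F
test 4 (m=4, t=6, u=-1) fires B1->T, B2->F, B4->E, B3->F, B5->T, B6->T; hits B1=T, B2=F, B3=F, B4=E, B5=T, B6=T
test 5 (m=4, t=5, u=0) fires B1->T, B2->T, B4->S, B3->F, B5->T, B6->T; hits B1=T, B2=T, B3=F, B4=S, B5=T, B6=T
test 6 (m=3, t=6, u=2) fires B1->F, B4->E, B3->F, B5->F, B7->T; hits B1=F, B3=F, B4=E, B5=F, B7=T
test 7 (m=2, t=4, u=-1) fires B1->F, B4->E, B3->F, B5->T, B6->F; hits B1=F, B3=F, B4=E, B5=T, B6=F
test 8 (m=5, t=7, u=2) fires B1->F, B4->E, B3->T; hits B1=F, B3=T, B4=E
test 9 (m=1, t=5, u=0) fires B1->F, B4->E, B3->F, B5->F, B7->T; hits B1=F, B3=F, B4=E, B5=F, B7=T
union over all inputs: B1=T, B1=F, B2=T, B2=F, B3=T, B3=F, B4=S, B4=E, B5=T, B5=F, B6=T, B6=F, B7=T (13 outcomes)
no size-1 subset reaches all 13 outcomes (best union: 6/13)
no size-2 subset reaches all 13 outcomes (best union: 10/13)
no size-3 subset reaches all 13 outcomes (best union: 11/13)
no size-4 subset reaches all 13 outcomes (best union: 12/13)
inputs {1, 2, 3, 5, 8} (size 5) cover everything; no size-5 subset with a lexicographically smaller index list covers all 13

Answer: 5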